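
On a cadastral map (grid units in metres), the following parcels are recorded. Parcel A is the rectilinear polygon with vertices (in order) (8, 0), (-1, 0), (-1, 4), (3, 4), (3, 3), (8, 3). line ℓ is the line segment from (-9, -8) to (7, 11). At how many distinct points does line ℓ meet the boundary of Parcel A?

2

The segment meets the boundary at (1.105,4), (-1,1.5).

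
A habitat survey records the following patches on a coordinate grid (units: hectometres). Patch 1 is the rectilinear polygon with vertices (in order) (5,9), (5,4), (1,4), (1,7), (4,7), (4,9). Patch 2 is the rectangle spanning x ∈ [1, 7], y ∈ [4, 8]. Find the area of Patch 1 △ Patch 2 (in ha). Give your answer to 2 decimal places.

|Patch 1| = 14, |Patch 2| = 24, |Patch 1∩Patch 2| = 13.
|Patch 1 △ Patch 2| = |Patch 1| + |Patch 2| − 2·|Patch 1∩Patch 2| = 14 + 24 − 26 = 12.00.

12.00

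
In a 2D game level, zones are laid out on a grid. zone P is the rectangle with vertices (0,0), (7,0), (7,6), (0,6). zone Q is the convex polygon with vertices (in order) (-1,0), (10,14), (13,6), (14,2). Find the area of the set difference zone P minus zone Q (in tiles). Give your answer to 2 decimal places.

12.98

|zone P| = 42, |zone P∩zone Q| = 29.0208.
|zone P ∖ zone Q| = |zone P| − |zone P∩zone Q| = 42 − 29.0208 = 12.98.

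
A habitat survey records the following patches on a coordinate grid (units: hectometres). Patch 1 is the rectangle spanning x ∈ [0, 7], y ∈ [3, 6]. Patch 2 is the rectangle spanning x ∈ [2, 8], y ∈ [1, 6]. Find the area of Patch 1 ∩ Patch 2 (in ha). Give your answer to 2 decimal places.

15.00

|Patch 1∩Patch 2|: x∈[2,7], y∈[3,6] → 5·3 = 15.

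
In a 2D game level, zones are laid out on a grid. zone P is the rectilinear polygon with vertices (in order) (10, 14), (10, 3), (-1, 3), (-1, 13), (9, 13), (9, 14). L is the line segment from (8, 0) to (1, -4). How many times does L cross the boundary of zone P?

0

The segment lies entirely outside zone P and never meets its boundary.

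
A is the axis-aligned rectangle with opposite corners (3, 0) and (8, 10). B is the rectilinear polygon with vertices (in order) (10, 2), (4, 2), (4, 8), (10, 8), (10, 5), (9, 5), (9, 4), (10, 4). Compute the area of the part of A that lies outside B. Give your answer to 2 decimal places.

26.00

|A| = 50, |A∩B| = 24.
|A ∖ B| = |A| − |A∩B| = 50 − 24 = 26.00.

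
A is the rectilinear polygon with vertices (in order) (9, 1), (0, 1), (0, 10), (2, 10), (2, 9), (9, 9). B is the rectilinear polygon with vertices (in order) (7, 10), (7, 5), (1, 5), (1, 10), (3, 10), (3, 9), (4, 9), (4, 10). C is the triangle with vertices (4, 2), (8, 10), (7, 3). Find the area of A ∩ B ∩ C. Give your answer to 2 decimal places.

2.25

The intersection is the polygon with vertices (7,5), (5.5,5), (7,8).
By the shoelace formula its area is 2.25.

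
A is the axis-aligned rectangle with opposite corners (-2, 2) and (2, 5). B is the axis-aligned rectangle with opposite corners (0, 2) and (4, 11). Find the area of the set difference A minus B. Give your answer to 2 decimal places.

|A∩B|: x∈[0,2], y∈[2,5] → 2·3 = 6.
|A| = 12.
|A ∖ B| = |A| − |A∩B| = 12 − 6 = 6.00.

6.00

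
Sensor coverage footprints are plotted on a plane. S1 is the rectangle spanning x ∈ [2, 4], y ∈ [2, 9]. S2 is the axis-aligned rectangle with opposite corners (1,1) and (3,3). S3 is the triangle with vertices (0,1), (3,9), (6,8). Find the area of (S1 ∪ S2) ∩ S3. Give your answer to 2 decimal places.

7.80

|S1 ∪ S2| = 17.
|(S1 ∪ S2) ∩ S3| = 7.80.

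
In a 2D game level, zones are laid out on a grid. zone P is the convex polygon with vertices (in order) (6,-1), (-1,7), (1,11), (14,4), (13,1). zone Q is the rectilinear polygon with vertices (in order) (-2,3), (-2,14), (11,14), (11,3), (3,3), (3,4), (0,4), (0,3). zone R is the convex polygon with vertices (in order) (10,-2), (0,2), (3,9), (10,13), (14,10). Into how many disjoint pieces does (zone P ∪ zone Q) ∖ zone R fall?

(zone P ∪ zone Q) ∖ zone R splits into 3 disjoint pieces (area 69.0179, area 7.5446, area 0.5048).

3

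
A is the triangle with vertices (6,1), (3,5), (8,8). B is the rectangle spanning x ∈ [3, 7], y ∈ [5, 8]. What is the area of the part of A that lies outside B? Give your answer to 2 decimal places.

9.70

|A| = 14.5, |A∩B| = 4.8.
|A ∖ B| = |A| − |A∩B| = 14.5 − 4.8 = 9.70.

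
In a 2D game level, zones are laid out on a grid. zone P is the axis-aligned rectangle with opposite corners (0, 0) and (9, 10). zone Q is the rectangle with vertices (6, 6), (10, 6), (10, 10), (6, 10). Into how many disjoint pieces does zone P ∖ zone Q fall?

zone P ∖ zone Q is a single connected region.

1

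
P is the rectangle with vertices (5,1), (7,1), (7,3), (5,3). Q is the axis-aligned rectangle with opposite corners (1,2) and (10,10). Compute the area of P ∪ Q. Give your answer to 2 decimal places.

By inclusion–exclusion:
Individual areas: |P| = 4, |Q| = 72.
|P∩Q|: x∈[5,7], y∈[2,3] → 2·1 = 2.
|P ∪ Q| = 76 − 2 = 74.00.

74.00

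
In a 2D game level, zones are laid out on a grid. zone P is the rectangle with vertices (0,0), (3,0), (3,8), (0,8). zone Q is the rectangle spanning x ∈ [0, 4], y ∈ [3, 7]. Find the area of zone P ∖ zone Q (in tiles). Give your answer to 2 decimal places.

|zone P∩zone Q|: x∈[0,3], y∈[3,7] → 3·4 = 12.
|zone P| = 24.
|zone P ∖ zone Q| = |zone P| − |zone P∩zone Q| = 24 − 12 = 12.00.

12.00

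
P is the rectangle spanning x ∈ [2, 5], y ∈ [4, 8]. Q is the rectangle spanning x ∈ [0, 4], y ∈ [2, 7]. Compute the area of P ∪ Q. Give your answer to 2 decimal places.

By inclusion–exclusion:
Individual areas: |P| = 12, |Q| = 20.
|P∩Q|: x∈[2,4], y∈[4,7] → 2·3 = 6.
|P ∪ Q| = 32 − 6 = 26.00.

26.00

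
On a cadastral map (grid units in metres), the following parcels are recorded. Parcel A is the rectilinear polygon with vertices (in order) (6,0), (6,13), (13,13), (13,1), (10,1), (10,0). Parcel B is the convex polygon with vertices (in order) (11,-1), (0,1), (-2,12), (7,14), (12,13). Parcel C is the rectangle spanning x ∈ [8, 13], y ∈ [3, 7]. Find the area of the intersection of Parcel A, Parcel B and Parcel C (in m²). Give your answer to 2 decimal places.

13.71

The intersection is the polygon with vertices (11.286,3), (8,3), (8,7), (11.571,7).
By the shoelace formula its area is 13.71.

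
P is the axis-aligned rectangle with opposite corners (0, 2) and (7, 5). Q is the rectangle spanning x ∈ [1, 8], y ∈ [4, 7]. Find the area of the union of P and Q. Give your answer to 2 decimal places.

By inclusion–exclusion:
Individual areas: |P| = 21, |Q| = 21.
|P∩Q|: x∈[1,7], y∈[4,5] → 6·1 = 6.
|P ∪ Q| = 42 − 6 = 36.00.

36.00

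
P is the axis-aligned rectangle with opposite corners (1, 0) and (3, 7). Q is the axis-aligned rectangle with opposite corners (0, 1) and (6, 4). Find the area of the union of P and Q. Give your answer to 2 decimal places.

26.00

By inclusion–exclusion:
Individual areas: |P| = 14, |Q| = 18.
|P∩Q|: x∈[1,3], y∈[1,4] → 2·3 = 6.
|P ∪ Q| = 32 − 6 = 26.00.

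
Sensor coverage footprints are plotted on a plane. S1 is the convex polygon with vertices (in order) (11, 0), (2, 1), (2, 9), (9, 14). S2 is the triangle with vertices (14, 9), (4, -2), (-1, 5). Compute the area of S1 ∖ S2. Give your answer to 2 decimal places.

|S1| = 90, |S1∩S2| = 42.4656.
|S1 ∖ S2| = |S1| − |S1∩S2| = 90 − 42.4656 = 47.53.

47.53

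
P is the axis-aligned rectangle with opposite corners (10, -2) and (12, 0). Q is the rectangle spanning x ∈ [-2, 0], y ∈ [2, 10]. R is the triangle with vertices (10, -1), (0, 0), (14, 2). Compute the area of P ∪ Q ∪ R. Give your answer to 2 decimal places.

By inclusion–exclusion:
Individual areas: |P| = 4, |Q| = 16, |R| = 17.
|P∩Q| = 0 (no overlap).
|P∩R| = 0.6667.
|Q∩R| = 0.
|P∩Q∩R| = 0.
|P ∪ Q ∪ R| = 37 − 0.6667 + 0 = 36.33.

36.33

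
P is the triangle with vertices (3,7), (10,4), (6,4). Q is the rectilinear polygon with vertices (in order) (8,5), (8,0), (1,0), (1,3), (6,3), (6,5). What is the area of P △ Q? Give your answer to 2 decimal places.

27.05

|P| = 6, |Q| = 25, |P∩Q| = 1.9762.
|P △ Q| = |P| + |Q| − 2·|P∩Q| = 6 + 25 − 3.9524 = 27.05.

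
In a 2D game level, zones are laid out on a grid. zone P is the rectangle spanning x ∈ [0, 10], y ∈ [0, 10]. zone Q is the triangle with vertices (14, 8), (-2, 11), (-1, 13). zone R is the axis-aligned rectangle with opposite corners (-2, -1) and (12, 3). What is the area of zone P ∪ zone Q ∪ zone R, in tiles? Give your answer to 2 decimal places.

140.00

By inclusion–exclusion:
Individual areas: |zone P| = 100, |zone Q| = 17.5, |zone R| = 56.
|zone P∩zone Q| = 3.5.
|zone P∩zone R|: x∈[0,10], y∈[0,3] → 10·3 = 30.
|zone Q∩zone R| = 0.
|zone P∩zone Q∩zone R| = 0.
|zone P ∪ zone Q ∪ zone R| = 173.5 − 33.5 + 0 = 140.00.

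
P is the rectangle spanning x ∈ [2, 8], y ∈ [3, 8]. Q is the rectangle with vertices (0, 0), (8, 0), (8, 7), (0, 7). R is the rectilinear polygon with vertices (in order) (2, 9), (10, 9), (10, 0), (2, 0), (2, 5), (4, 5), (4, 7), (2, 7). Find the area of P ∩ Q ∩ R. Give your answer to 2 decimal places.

20.00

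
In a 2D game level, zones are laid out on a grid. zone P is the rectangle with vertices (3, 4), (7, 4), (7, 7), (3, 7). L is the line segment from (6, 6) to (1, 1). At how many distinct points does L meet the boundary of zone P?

1

The segment meets the boundary at (4,4).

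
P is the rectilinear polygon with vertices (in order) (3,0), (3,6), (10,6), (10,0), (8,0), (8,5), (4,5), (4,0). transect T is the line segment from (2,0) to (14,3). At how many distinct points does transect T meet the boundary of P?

4

The segment meets the boundary at (10,2), (8,1.5), (4,0.5), (3,0.25).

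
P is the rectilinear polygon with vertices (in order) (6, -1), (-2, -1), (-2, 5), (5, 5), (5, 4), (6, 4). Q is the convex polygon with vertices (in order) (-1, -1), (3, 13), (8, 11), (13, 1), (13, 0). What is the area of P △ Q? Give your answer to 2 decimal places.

99.79

|P| = 47, |Q| = 121, |P∩Q| = 34.1071.
|P △ Q| = |P| + |Q| − 2·|P∩Q| = 47 + 121 − 68.2143 = 99.79.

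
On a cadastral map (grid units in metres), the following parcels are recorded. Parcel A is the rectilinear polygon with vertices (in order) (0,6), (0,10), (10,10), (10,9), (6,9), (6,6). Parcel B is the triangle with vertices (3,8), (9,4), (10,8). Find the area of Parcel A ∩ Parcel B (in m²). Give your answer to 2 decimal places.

3.00

The intersection is the polygon with vertices (6,6), (3,8), (6,8).
By the shoelace formula its area is 3.00.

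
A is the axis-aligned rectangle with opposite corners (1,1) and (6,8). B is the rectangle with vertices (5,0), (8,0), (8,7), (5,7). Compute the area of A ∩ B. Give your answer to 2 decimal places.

6.00

|A∩B|: x∈[5,6], y∈[1,7] → 1·6 = 6.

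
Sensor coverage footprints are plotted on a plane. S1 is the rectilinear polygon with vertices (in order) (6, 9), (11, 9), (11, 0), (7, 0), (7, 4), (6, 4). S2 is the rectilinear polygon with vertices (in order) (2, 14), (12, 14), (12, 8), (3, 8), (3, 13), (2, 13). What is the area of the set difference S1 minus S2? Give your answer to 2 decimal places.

36.00

|S1| = 41, |S1∩S2| = 5.
|S1 ∖ S2| = |S1| − |S1∩S2| = 41 − 5 = 36.00.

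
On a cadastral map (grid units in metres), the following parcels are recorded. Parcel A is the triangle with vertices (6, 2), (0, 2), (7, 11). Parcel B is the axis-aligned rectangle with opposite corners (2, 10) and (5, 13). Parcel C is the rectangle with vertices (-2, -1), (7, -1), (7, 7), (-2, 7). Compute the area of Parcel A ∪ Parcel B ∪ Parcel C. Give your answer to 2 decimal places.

By inclusion–exclusion:
Individual areas: |Parcel A| = 27, |Parcel B| = 9, |Parcel C| = 72.
|Parcel A∩Parcel B| = 0.
|Parcel A∩Parcel C| = 21.6667.
|Parcel B∩Parcel C| = 0 (no overlap).
|Parcel A∩Parcel B∩Parcel C| = 0.
|Parcel A ∪ Parcel B ∪ Parcel C| = 108 − 21.6667 + 0 = 86.33.

86.33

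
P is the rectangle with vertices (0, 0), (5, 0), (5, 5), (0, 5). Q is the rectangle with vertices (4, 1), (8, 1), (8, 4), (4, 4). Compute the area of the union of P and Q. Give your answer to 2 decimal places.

By inclusion–exclusion:
Individual areas: |P| = 25, |Q| = 12.
|P∩Q|: x∈[4,5], y∈[1,4] → 1·3 = 3.
|P ∪ Q| = 37 − 3 = 34.00.

34.00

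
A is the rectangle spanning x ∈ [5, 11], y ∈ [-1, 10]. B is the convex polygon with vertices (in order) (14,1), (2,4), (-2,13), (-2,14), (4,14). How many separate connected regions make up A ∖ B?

2

A ∖ B splits into 2 disjoint pieces (area 21, area 10.0038).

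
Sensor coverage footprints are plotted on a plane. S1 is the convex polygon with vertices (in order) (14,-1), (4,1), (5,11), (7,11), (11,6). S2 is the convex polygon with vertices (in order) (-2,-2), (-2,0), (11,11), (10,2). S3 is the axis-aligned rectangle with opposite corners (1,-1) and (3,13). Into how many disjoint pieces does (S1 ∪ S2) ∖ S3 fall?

2

(S1 ∪ S2) ∖ S3 splits into 2 disjoint pieces (area 80.9097, area 8.3077).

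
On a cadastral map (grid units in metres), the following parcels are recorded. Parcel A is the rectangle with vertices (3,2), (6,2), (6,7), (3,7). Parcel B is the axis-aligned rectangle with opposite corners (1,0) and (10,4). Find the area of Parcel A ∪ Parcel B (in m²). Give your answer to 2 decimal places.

By inclusion–exclusion:
Individual areas: |Parcel A| = 15, |Parcel B| = 36.
|Parcel A∩Parcel B|: x∈[3,6], y∈[2,4] → 3·2 = 6.
|Parcel A ∪ Parcel B| = 51 − 6 = 45.00.

45.00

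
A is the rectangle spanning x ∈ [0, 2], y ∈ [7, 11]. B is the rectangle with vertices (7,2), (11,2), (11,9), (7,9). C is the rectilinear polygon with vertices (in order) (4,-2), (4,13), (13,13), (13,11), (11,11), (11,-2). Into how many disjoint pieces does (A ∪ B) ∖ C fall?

1

(A ∪ B) ∖ C is a single connected region.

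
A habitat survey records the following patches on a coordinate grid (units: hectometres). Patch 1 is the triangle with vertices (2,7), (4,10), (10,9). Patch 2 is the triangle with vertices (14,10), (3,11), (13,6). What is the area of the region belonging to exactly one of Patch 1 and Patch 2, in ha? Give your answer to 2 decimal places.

|Patch 1| = 10, |Patch 2| = 22.5, |Patch 1∩Patch 2| = 1.875.
|Patch 1 △ Patch 2| = |Patch 1| + |Patch 2| − 2·|Patch 1∩Patch 2| = 10 + 22.5 − 3.75 = 28.75.

28.75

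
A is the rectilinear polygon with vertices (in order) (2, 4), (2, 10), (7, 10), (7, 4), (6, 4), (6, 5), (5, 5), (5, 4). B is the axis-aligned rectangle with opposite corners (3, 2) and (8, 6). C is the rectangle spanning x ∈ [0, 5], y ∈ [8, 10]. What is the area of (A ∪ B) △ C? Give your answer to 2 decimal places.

40.00

|A ∪ B| = 42.
|(A ∪ B) ∩ C| = 6.
|(A ∪ B) △ C| = 42 + 10 − 12 = 40.00.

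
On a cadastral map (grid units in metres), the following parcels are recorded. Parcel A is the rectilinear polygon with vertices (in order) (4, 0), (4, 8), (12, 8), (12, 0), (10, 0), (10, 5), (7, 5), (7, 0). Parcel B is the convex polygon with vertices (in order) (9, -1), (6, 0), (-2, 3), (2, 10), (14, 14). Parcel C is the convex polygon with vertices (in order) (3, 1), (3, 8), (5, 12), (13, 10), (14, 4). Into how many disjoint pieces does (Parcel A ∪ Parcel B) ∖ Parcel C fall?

(Parcel A ∪ Parcel B) ∖ Parcel C splits into 3 disjoint pieces (area 20.12, area 27.4875, area 12.7033).

3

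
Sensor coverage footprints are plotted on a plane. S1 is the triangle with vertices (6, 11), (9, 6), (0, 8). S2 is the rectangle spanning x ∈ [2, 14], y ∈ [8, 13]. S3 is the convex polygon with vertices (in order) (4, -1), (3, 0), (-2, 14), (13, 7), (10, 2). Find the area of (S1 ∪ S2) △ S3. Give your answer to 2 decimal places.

|S1 ∪ S2| = 68.8.
|(S1 ∪ S2) ∩ S3| = 27.098.
|(S1 ∪ S2) △ S3| = 68.8 + 106.5 − 54.1959 = 121.10.

121.10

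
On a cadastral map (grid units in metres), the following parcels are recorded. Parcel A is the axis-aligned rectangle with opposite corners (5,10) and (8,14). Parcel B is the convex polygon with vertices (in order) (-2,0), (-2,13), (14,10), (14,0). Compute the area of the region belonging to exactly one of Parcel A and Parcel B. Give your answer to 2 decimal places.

187.56

|Parcel A| = 12, |Parcel B| = 184, |Parcel A∩Parcel B| = 4.2188.
|Parcel A △ Parcel B| = |Parcel A| + |Parcel B| − 2·|Parcel A∩Parcel B| = 12 + 184 − 8.4375 = 187.56.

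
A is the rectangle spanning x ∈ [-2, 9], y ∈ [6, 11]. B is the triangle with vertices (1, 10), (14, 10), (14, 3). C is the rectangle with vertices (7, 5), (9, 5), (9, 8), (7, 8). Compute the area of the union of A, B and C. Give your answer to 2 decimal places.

By inclusion–exclusion:
Individual areas: |A| = 55, |B| = 45.5, |C| = 6.
|A∩B| = 17.1429.
|A∩C|: x∈[7,9], y∈[6,8] → 2·2 = 4.
|B∩C| = 3.5385.
|A∩B∩C| = 3.4505.
|A ∪ B ∪ C| = 106.5 − 24.6813 + 3.4505 = 85.27.

85.27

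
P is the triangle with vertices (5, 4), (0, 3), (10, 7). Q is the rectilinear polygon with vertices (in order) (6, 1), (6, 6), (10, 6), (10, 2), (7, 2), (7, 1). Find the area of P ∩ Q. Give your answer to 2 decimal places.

The intersection is the polygon with vertices (7.5,6), (8.333,6), (6,4.6), (6,5.4).
By the shoelace formula its area is 1.18.

1.18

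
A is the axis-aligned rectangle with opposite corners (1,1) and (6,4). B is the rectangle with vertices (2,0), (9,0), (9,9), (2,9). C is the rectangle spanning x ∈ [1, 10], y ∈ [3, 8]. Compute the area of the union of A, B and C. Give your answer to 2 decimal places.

By inclusion–exclusion:
Individual areas: |A| = 15, |B| = 63, |C| = 45.
|A∩B|: x∈[2,6], y∈[1,4] → 4·3 = 12.
|A∩C|: x∈[1,6], y∈[3,4] → 5·1 = 5.
|B∩C|: x∈[2,9], y∈[3,8] → 7·5 = 35.
|A∩B∩C| = 4.
|A ∪ B ∪ C| = 123 − 52 + 4 = 75.00.

75.00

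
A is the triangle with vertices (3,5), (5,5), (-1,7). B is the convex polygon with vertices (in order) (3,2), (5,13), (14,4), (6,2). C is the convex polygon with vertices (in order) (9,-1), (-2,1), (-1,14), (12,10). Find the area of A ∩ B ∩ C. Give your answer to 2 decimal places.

0.33

The intersection is the polygon with vertices (3.546,5), (3.629,5.457), (5,5).
By the shoelace formula its area is 0.33.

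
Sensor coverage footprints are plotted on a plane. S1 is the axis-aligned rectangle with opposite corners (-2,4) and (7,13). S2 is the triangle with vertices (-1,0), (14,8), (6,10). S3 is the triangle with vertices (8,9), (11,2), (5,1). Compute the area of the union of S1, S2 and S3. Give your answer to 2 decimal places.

By inclusion–exclusion:
Individual areas: |S1| = 81, |S2| = 47, |S3| = 22.5.
|S1∩S2| = 18.4083.
|S1∩S3| = 1.0208.
|S2∩S3| = 7.2111.
|S1∩S2∩S3| = 0.9542.
|S1 ∪ S2 ∪ S3| = 150.5 − 26.6403 + 0.9542 = 124.81.

124.81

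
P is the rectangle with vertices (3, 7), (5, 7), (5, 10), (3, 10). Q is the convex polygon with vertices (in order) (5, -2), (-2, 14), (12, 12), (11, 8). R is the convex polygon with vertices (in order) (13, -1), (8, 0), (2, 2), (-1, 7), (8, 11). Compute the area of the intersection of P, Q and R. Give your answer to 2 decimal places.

4.44

The intersection is the polygon with vertices (3,8.778), (5,9.667), (5,7), (3,7).
By the shoelace formula its area is 4.44.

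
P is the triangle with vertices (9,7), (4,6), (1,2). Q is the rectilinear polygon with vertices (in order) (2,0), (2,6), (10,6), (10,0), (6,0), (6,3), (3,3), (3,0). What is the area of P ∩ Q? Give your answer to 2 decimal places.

6.45

The intersection is the polygon with vertices (4,6), (7.4,6), (2,2.625), (2,3.333).
By the shoelace formula its area is 6.45.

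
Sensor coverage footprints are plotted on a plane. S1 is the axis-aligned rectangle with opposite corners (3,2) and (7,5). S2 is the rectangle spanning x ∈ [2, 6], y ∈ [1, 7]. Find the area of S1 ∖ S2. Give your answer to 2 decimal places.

|S1∩S2|: x∈[3,6], y∈[2,5] → 3·3 = 9.
|S1| = 12.
|S1 ∖ S2| = |S1| − |S1∩S2| = 12 − 9 = 3.00.

3.00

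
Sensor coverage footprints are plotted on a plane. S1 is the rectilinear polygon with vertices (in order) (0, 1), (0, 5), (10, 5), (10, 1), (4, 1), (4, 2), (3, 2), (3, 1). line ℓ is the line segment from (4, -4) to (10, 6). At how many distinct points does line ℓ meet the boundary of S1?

The segment meets the boundary at (9.4,5), (7,1).

2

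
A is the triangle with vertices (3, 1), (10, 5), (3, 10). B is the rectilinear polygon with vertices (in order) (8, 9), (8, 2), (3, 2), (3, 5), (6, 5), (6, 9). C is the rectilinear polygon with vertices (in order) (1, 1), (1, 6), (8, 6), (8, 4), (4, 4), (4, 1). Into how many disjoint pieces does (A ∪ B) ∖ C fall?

1

(A ∪ B) ∖ C is a single connected region.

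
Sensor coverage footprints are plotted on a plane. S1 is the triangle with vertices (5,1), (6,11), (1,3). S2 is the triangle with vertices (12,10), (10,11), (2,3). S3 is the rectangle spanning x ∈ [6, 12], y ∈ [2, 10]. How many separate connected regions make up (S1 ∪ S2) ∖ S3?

(S1 ∪ S2) ∖ S3 splits into 2 disjoint pieces (area 21.5649, area 1.5).

2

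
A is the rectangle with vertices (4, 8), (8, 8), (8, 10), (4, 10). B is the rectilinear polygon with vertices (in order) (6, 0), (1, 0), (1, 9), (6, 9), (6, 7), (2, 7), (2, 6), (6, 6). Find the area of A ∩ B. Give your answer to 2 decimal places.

The intersection is the polygon with vertices (4,8), (4,9), (6,9), (6,8).
By the shoelace formula its area is 2.00.

2.00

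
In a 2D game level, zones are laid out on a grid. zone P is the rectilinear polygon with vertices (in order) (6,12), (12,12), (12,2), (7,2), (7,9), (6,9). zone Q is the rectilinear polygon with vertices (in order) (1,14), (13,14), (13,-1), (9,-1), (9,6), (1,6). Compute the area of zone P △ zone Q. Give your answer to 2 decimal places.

|zone P| = 53, |zone Q| = 124, |zone P∩zone Q| = 45.
|zone P △ zone Q| = |zone P| + |zone Q| − 2·|zone P∩zone Q| = 53 + 124 − 90 = 87.00.

87.00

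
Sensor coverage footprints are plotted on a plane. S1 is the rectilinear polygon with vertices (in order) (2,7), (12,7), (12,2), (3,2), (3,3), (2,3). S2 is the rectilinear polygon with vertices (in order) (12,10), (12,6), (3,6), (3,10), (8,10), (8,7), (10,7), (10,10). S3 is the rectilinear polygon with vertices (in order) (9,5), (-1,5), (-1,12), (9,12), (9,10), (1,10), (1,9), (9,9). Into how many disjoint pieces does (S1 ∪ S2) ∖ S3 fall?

(S1 ∪ S2) ∖ S3 splits into 2 disjoint pieces (area 5, area 41).

2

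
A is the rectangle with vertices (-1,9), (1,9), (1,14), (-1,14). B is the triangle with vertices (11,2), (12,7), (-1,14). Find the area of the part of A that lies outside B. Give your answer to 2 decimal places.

|A| = 10, |A∩B| = 0.9231.
|A ∖ B| = |A| − |A∩B| = 10 − 0.9231 = 9.08.

9.08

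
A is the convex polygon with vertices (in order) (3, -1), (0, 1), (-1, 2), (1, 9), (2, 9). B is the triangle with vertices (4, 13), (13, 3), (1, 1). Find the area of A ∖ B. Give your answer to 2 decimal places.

18.14

|A| = 22.5, |A∩B| = 4.363.
|A ∖ B| = |A| − |A∩B| = 22.5 − 4.363 = 18.14.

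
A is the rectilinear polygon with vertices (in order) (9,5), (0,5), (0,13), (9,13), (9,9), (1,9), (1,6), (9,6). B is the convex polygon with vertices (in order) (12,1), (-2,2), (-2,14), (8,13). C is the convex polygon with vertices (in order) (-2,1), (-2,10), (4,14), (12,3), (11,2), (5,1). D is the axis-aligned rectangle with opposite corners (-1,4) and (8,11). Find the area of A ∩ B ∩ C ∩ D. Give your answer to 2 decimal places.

The intersection is the polygon with vertices (7.636,9), (1,9), (1,6), (8,6), (8,5), (0,5), (0,11), (6.182,11).
By the shoelace formula its area is 24.82.

24.82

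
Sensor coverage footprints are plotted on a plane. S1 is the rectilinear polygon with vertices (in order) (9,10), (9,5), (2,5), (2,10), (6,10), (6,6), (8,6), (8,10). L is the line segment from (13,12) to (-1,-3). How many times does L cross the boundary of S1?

The segment meets the boundary at (6.467,5), (7.4,6), (8,6.643), (9,7.714).

4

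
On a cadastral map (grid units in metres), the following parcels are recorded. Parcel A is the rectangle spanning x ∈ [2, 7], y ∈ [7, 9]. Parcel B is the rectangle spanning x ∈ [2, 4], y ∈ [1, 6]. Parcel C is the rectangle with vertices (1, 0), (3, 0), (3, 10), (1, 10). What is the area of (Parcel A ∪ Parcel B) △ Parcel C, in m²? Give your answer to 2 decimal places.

26.00

|Parcel A ∪ Parcel B| = 20.
|(Parcel A ∪ Parcel B) ∩ Parcel C| = 7.
|(Parcel A ∪ Parcel B) △ Parcel C| = 20 + 20 − 14 = 26.00.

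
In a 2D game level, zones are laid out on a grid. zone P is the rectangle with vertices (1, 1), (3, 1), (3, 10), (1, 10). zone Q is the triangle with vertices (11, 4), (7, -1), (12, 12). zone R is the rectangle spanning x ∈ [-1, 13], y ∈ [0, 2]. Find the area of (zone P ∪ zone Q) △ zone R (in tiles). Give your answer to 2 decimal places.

52.18

|zone P ∪ zone Q| = 31.5.
|(zone P ∪ zone Q) ∩ zone R| = 3.6615.
|(zone P ∪ zone Q) △ zone R| = 31.5 + 28 − 7.3231 = 52.18.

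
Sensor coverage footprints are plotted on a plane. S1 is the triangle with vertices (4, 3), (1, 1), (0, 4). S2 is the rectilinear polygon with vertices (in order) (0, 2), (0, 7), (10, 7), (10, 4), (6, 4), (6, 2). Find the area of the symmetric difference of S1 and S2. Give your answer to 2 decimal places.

|S1| = 5.5, |S2| = 42, |S1∩S2| = 4.5833.
|S1 △ S2| = |S1| + |S2| − 2·|S1∩S2| = 5.5 + 42 − 9.1667 = 38.33.

38.33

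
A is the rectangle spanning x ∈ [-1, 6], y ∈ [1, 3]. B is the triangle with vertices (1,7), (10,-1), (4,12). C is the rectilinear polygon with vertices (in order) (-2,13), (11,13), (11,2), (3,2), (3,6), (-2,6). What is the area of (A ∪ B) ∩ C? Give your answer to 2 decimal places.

34.06

|A ∪ B| = 48.3889.
|(A ∪ B) ∩ C| = 34.06.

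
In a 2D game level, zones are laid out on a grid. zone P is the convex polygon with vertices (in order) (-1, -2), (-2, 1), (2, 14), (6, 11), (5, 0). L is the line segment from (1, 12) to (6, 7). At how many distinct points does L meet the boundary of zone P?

The segment meets the boundary at (5.667,7.333), (1.294,11.706).

2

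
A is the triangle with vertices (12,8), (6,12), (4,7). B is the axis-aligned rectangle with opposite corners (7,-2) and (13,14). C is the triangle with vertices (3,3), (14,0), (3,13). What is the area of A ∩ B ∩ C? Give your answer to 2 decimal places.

0.31

The intersection is the polygon with vertices (7,7.375), (7,8.273), (7.687,7.461).
By the shoelace formula its area is 0.31.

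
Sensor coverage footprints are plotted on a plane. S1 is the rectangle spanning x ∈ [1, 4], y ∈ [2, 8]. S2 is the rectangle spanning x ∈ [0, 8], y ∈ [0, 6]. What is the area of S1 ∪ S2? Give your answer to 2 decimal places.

54.00

By inclusion–exclusion:
Individual areas: |S1| = 18, |S2| = 48.
|S1∩S2|: x∈[1,4], y∈[2,6] → 3·4 = 12.
|S1 ∪ S2| = 66 − 12 = 54.00.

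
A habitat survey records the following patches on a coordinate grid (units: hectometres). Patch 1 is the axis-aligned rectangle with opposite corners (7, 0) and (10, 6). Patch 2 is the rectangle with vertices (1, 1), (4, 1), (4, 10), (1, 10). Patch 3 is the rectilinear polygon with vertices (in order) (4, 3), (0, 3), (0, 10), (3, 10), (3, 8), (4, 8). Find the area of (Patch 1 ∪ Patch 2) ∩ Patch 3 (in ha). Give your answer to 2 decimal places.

The region (Patch 1 ∪ Patch 2) ∩ Patch 3 is the polygon with vertices (4,3), (1,3), (1,10), (3,10), (3,8), (4,8).
By the shoelace formula its area is 19.00.

19.00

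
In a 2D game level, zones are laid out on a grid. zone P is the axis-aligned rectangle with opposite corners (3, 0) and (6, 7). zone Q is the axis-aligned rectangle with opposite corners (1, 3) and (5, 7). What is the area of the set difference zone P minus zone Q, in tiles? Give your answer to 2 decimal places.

|zone P∩zone Q|: x∈[3,5], y∈[3,7] → 2·4 = 8.
|zone P| = 21.
|zone P ∖ zone Q| = |zone P| − |zone P∩zone Q| = 21 − 8 = 13.00.

13.00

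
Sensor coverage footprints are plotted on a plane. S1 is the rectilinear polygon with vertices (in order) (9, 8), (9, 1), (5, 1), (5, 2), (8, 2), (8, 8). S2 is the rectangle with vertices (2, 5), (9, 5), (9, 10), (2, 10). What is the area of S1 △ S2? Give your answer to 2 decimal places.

|S1| = 10, |S2| = 35, |S1∩S2| = 3.
|S1 △ S2| = |S1| + |S2| − 2·|S1∩S2| = 10 + 35 − 6 = 39.00.

39.00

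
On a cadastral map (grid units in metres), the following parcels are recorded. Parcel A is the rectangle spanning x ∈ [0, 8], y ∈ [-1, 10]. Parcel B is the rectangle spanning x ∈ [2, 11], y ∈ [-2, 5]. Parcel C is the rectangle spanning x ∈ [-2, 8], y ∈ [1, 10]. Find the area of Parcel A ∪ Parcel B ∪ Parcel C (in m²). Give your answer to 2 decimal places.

133.00

By inclusion–exclusion:
Individual areas: |Parcel A| = 88, |Parcel B| = 63, |Parcel C| = 90.
|Parcel A∩Parcel B|: x∈[2,8], y∈[-1,5] → 6·6 = 36.
|Parcel A∩Parcel C|: x∈[0,8], y∈[1,10] → 8·9 = 72.
|Parcel B∩Parcel C|: x∈[2,8], y∈[1,5] → 6·4 = 24.
|Parcel A∩Parcel B∩Parcel C| = 24.
|Parcel A ∪ Parcel B ∪ Parcel C| = 241 − 132 + 24 = 133.00.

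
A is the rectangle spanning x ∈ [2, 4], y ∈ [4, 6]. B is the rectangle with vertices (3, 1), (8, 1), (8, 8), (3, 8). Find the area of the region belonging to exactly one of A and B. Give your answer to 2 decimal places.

|A∩B|: x∈[3,4], y∈[4,6] → 1·2 = 2.
|A △ B| = |A| + |B| − 2·|A∩B| = 4 + 35 − 4 = 35.00.

35.00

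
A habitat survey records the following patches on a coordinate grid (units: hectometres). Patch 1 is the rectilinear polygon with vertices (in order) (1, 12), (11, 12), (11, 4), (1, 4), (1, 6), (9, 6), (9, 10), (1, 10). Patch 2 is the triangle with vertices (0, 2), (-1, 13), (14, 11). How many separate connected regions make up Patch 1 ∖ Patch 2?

2

Patch 1 ∖ Patch 2 splits into 2 disjoint pieces (area 1.35, area 17.5238).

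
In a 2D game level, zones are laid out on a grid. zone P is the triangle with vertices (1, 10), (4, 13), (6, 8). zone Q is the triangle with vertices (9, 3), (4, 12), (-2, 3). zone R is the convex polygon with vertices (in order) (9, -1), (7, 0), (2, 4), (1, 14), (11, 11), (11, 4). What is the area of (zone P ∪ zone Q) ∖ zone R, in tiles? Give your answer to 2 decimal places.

|zone P ∪ zone Q| = 53.8195.
|(zone P ∪ zone Q) ∩ zone R| = 42.1754.
|(zone P ∪ zone Q) ∖ zone R| = 53.8195 − 42.1754 = 11.64.

11.64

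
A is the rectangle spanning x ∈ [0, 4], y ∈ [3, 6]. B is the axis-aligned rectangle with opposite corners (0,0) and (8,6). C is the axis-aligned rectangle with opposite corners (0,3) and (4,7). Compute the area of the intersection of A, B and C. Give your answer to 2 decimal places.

12.00

The intersection is the polygon with vertices (0,3), (0,6), (4,6), (4,3).
By the shoelace formula its area is 12.00.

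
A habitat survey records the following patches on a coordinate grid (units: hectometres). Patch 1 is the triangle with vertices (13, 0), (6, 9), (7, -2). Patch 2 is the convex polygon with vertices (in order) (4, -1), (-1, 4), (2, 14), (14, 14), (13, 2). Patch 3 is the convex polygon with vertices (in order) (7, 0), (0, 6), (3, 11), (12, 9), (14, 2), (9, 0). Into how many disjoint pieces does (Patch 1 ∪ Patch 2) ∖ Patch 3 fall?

(Patch 1 ∪ Patch 2) ∖ Patch 3 is a single connected region.

1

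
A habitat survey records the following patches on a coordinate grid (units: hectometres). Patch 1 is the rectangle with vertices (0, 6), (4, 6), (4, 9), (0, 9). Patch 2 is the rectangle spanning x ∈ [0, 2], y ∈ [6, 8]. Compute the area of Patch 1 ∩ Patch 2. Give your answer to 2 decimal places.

|Patch 1∩Patch 2|: x∈[0,2], y∈[6,8] → 2·2 = 4.

4.00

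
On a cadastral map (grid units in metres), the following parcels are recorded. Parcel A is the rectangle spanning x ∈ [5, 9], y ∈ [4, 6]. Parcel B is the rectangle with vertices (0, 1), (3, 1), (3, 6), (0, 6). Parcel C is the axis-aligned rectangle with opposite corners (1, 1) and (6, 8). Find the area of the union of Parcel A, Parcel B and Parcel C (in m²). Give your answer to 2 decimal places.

By inclusion–exclusion:
Individual areas: |Parcel A| = 8, |Parcel B| = 15, |Parcel C| = 35.
|Parcel A∩Parcel B| = 0 (no overlap).
|Parcel A∩Parcel C|: x∈[5,6], y∈[4,6] → 1·2 = 2.
|Parcel B∩Parcel C|: x∈[1,3], y∈[1,6] → 2·5 = 10.
|Parcel A∩Parcel B∩Parcel C| = 0.
|Parcel A ∪ Parcel B ∪ Parcel C| = 58 − 12 + 0 = 46.00.

46.00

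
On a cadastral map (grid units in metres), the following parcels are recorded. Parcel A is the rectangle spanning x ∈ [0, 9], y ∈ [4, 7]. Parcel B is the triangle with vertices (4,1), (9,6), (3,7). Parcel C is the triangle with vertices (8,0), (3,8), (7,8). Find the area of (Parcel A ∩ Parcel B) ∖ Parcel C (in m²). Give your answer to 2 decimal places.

|Parcel A ∩ Parcel B| = 12.25.
|(Parcel A ∩ Parcel B) ∩ Parcel C| = 6.7271.
|(Parcel A ∩ Parcel B) ∖ Parcel C| = 12.25 − 6.7271 = 5.52.

5.52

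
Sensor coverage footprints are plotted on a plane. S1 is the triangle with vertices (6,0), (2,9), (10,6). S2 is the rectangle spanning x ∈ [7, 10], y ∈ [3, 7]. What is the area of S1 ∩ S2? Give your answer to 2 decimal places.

7.67

The intersection is the polygon with vertices (10,6), (8,3), (7,3), (7,7), (7.333,7).
By the shoelace formula its area is 7.67.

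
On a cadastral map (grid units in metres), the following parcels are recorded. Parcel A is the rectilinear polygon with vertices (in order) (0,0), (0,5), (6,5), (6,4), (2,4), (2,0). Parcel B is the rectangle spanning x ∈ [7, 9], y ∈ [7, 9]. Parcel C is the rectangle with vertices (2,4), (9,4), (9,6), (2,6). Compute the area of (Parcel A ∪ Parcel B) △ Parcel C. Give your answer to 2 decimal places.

24.00

|Parcel A ∪ Parcel B| = 18.
|(Parcel A ∪ Parcel B) ∩ Parcel C| = 4.
|(Parcel A ∪ Parcel B) △ Parcel C| = 18 + 14 − 8 = 24.00.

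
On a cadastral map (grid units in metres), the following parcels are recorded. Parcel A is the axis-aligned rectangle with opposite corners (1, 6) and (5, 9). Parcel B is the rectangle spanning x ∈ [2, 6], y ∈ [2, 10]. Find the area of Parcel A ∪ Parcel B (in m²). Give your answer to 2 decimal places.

By inclusion–exclusion:
Individual areas: |Parcel A| = 12, |Parcel B| = 32.
|Parcel A∩Parcel B|: x∈[2,5], y∈[6,9] → 3·3 = 9.
|Parcel A ∪ Parcel B| = 44 − 9 = 35.00.

35.00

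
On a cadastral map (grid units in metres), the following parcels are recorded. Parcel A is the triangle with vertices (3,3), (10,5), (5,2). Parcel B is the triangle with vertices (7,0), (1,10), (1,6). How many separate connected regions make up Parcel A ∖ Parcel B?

Parcel A ∖ Parcel B splits into 2 disjoint pieces (area 0.6111, area 3.5509).

2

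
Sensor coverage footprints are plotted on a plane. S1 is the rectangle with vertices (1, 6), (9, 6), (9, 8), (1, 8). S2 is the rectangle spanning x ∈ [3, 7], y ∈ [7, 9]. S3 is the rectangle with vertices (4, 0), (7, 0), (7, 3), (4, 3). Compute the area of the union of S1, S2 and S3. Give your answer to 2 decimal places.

By inclusion–exclusion:
Individual areas: |S1| = 16, |S2| = 8, |S3| = 9.
|S1∩S2|: x∈[3,7], y∈[7,8] → 4·1 = 4.
|S1∩S3| = 0 (no overlap).
|S2∩S3| = 0 (no overlap).
|S1∩S2∩S3| = 0.
|S1 ∪ S2 ∪ S3| = 33 − 4 + 0 = 29.00.

29.00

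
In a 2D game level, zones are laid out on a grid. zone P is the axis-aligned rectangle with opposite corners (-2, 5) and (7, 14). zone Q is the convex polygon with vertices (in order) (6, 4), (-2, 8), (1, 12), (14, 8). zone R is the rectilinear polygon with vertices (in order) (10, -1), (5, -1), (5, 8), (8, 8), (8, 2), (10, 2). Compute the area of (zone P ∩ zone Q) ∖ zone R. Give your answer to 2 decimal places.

36.46

|zone P ∩ zone Q| = 42.4615.
|(zone P ∩ zone Q) ∩ zone R| = 6.
|(zone P ∩ zone Q) ∖ zone R| = 42.4615 − 6 = 36.46.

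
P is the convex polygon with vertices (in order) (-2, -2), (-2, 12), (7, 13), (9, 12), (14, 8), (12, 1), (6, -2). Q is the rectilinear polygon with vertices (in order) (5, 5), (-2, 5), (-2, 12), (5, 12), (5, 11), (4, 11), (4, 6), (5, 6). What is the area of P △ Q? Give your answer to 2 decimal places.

153.50

|P| = 197.5, |Q| = 44, |P∩Q| = 44.
|P △ Q| = |P| + |Q| − 2·|P∩Q| = 197.5 + 44 − 88 = 153.50.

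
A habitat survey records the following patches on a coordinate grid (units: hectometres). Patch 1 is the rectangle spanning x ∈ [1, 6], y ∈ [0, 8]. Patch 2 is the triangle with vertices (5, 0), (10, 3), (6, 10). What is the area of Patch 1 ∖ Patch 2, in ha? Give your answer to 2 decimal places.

|Patch 1| = 40, |Patch 1∩Patch 2| = 4.5.
|Patch 1 ∖ Patch 2| = |Patch 1| − |Patch 1∩Patch 2| = 40 − 4.5 = 35.50.

35.50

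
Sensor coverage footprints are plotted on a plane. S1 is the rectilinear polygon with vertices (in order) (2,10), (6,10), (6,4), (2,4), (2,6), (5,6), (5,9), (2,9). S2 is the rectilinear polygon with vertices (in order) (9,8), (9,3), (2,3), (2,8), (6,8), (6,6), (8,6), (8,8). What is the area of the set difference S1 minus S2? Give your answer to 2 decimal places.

5.00

|S1| = 15, |S1∩S2| = 10.
|S1 ∖ S2| = |S1| − |S1∩S2| = 15 − 10 = 5.00.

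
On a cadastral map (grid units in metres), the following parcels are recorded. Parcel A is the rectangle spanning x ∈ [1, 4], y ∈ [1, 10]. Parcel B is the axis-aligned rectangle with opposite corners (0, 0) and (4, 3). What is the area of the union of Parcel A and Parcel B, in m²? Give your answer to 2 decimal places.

By inclusion–exclusion:
Individual areas: |Parcel A| = 27, |Parcel B| = 12.
|Parcel A∩Parcel B|: x∈[1,4], y∈[1,3] → 3·2 = 6.
|Parcel A ∪ Parcel B| = 39 − 6 = 33.00.

33.00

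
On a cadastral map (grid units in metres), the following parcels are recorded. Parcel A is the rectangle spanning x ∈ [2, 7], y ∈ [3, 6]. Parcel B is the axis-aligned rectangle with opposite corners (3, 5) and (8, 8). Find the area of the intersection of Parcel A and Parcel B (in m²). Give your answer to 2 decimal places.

|Parcel A∩Parcel B|: x∈[3,7], y∈[5,6] → 4·1 = 4.

4.00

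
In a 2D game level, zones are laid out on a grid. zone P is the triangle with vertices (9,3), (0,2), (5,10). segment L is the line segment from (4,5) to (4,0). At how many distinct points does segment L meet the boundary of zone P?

The segment meets the boundary at (4,2.444).

1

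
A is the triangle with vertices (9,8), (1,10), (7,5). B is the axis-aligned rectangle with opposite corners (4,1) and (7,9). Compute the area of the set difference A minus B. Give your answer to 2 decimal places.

6.25

|A| = 14, |A∩B| = 7.75.
|A ∖ B| = |A| − |A∩B| = 14 − 7.75 = 6.25.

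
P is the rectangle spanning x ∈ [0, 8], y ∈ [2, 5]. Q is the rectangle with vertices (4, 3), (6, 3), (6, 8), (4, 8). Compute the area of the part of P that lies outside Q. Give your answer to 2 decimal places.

|P∩Q|: x∈[4,6], y∈[3,5] → 2·2 = 4.
|P| = 24.
|P ∖ Q| = |P| − |P∩Q| = 24 − 4 = 20.00.

20.00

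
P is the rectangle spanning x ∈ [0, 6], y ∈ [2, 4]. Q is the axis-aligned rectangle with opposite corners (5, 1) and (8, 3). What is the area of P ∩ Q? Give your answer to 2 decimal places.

1.00

|P∩Q|: x∈[5,6], y∈[2,3] → 1·1 = 1.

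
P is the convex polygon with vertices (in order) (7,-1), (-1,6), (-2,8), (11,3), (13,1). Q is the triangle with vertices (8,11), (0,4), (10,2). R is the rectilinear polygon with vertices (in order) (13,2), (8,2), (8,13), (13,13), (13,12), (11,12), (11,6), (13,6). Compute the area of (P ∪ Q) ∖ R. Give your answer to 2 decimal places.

|P ∪ Q| = 73.3752.
|(P ∪ Q) ∩ R| = 10.9252.
|(P ∪ Q) ∖ R| = 73.3752 − 10.9252 = 62.45.

62.45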